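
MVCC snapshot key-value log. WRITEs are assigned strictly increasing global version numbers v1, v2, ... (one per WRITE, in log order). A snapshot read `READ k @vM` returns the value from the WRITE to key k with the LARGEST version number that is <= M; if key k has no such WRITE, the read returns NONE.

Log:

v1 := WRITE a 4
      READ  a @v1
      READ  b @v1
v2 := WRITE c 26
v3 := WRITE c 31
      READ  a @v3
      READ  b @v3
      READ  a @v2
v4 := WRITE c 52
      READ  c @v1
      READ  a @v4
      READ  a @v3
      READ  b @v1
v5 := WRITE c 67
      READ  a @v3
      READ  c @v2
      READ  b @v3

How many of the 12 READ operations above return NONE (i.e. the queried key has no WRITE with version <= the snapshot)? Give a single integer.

Answer: 5

Derivation:
v1: WRITE a=4  (a history now [(1, 4)])
READ a @v1: history=[(1, 4)] -> pick v1 -> 4
READ b @v1: history=[] -> no version <= 1 -> NONE
v2: WRITE c=26  (c history now [(2, 26)])
v3: WRITE c=31  (c history now [(2, 26), (3, 31)])
READ a @v3: history=[(1, 4)] -> pick v1 -> 4
READ b @v3: history=[] -> no version <= 3 -> NONE
READ a @v2: history=[(1, 4)] -> pick v1 -> 4
v4: WRITE c=52  (c history now [(2, 26), (3, 31), (4, 52)])
READ c @v1: history=[(2, 26), (3, 31), (4, 52)] -> no version <= 1 -> NONE
READ a @v4: history=[(1, 4)] -> pick v1 -> 4
READ a @v3: history=[(1, 4)] -> pick v1 -> 4
READ b @v1: history=[] -> no version <= 1 -> NONE
v5: WRITE c=67  (c history now [(2, 26), (3, 31), (4, 52), (5, 67)])
READ a @v3: history=[(1, 4)] -> pick v1 -> 4
READ c @v2: history=[(2, 26), (3, 31), (4, 52), (5, 67)] -> pick v2 -> 26
READ b @v3: history=[] -> no version <= 3 -> NONE
Read results in order: ['4', 'NONE', '4', 'NONE', '4', 'NONE', '4', '4', 'NONE', '4', '26', 'NONE']
NONE count = 5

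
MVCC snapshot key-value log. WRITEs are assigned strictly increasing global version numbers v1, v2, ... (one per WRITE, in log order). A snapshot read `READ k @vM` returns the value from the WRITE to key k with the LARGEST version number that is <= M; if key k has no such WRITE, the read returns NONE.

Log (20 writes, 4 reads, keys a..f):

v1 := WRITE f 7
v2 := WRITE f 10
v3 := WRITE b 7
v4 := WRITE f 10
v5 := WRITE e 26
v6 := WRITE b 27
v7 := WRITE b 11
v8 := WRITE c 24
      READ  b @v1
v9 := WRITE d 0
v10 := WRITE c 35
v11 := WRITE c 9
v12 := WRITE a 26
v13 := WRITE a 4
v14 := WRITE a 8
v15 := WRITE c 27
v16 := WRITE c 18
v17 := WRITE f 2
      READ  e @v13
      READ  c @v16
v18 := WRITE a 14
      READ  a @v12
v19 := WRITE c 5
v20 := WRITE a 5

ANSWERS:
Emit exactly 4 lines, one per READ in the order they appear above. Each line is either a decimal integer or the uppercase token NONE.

Answer: NONE
26
18
26

Derivation:
v1: WRITE f=7  (f history now [(1, 7)])
v2: WRITE f=10  (f history now [(1, 7), (2, 10)])
v3: WRITE b=7  (b history now [(3, 7)])
v4: WRITE f=10  (f history now [(1, 7), (2, 10), (4, 10)])
v5: WRITE e=26  (e history now [(5, 26)])
v6: WRITE b=27  (b history now [(3, 7), (6, 27)])
v7: WRITE b=11  (b history now [(3, 7), (6, 27), (7, 11)])
v8: WRITE c=24  (c history now [(8, 24)])
READ b @v1: history=[(3, 7), (6, 27), (7, 11)] -> no version <= 1 -> NONE
v9: WRITE d=0  (d history now [(9, 0)])
v10: WRITE c=35  (c history now [(8, 24), (10, 35)])
v11: WRITE c=9  (c history now [(8, 24), (10, 35), (11, 9)])
v12: WRITE a=26  (a history now [(12, 26)])
v13: WRITE a=4  (a history now [(12, 26), (13, 4)])
v14: WRITE a=8  (a history now [(12, 26), (13, 4), (14, 8)])
v15: WRITE c=27  (c history now [(8, 24), (10, 35), (11, 9), (15, 27)])
v16: WRITE c=18  (c history now [(8, 24), (10, 35), (11, 9), (15, 27), (16, 18)])
v17: WRITE f=2  (f history now [(1, 7), (2, 10), (4, 10), (17, 2)])
READ e @v13: history=[(5, 26)] -> pick v5 -> 26
READ c @v16: history=[(8, 24), (10, 35), (11, 9), (15, 27), (16, 18)] -> pick v16 -> 18
v18: WRITE a=14  (a history now [(12, 26), (13, 4), (14, 8), (18, 14)])
READ a @v12: history=[(12, 26), (13, 4), (14, 8), (18, 14)] -> pick v12 -> 26
v19: WRITE c=5  (c history now [(8, 24), (10, 35), (11, 9), (15, 27), (16, 18), (19, 5)])
v20: WRITE a=5  (a history now [(12, 26), (13, 4), (14, 8), (18, 14), (20, 5)])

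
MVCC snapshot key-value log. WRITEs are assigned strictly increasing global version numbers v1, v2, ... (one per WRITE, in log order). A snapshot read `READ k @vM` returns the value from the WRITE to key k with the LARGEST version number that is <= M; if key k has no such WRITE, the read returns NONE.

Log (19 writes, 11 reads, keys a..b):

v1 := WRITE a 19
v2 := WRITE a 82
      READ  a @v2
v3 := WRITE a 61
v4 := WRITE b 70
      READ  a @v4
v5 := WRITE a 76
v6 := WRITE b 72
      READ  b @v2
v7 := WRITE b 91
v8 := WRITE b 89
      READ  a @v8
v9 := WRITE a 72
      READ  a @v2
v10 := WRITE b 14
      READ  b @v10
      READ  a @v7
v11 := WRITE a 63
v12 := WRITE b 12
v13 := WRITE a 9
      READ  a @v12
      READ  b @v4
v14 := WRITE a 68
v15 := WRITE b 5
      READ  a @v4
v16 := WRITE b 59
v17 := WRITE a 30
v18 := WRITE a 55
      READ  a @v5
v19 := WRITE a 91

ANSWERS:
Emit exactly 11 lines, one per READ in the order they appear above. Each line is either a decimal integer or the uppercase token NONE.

v1: WRITE a=19  (a history now [(1, 19)])
v2: WRITE a=82  (a history now [(1, 19), (2, 82)])
READ a @v2: history=[(1, 19), (2, 82)] -> pick v2 -> 82
v3: WRITE a=61  (a history now [(1, 19), (2, 82), (3, 61)])
v4: WRITE b=70  (b history now [(4, 70)])
READ a @v4: history=[(1, 19), (2, 82), (3, 61)] -> pick v3 -> 61
v5: WRITE a=76  (a history now [(1, 19), (2, 82), (3, 61), (5, 76)])
v6: WRITE b=72  (b history now [(4, 70), (6, 72)])
READ b @v2: history=[(4, 70), (6, 72)] -> no version <= 2 -> NONE
v7: WRITE b=91  (b history now [(4, 70), (6, 72), (7, 91)])
v8: WRITE b=89  (b history now [(4, 70), (6, 72), (7, 91), (8, 89)])
READ a @v8: history=[(1, 19), (2, 82), (3, 61), (5, 76)] -> pick v5 -> 76
v9: WRITE a=72  (a history now [(1, 19), (2, 82), (3, 61), (5, 76), (9, 72)])
READ a @v2: history=[(1, 19), (2, 82), (3, 61), (5, 76), (9, 72)] -> pick v2 -> 82
v10: WRITE b=14  (b history now [(4, 70), (6, 72), (7, 91), (8, 89), (10, 14)])
READ b @v10: history=[(4, 70), (6, 72), (7, 91), (8, 89), (10, 14)] -> pick v10 -> 14
READ a @v7: history=[(1, 19), (2, 82), (3, 61), (5, 76), (9, 72)] -> pick v5 -> 76
v11: WRITE a=63  (a history now [(1, 19), (2, 82), (3, 61), (5, 76), (9, 72), (11, 63)])
v12: WRITE b=12  (b history now [(4, 70), (6, 72), (7, 91), (8, 89), (10, 14), (12, 12)])
v13: WRITE a=9  (a history now [(1, 19), (2, 82), (3, 61), (5, 76), (9, 72), (11, 63), (13, 9)])
READ a @v12: history=[(1, 19), (2, 82), (3, 61), (5, 76), (9, 72), (11, 63), (13, 9)] -> pick v11 -> 63
READ b @v4: history=[(4, 70), (6, 72), (7, 91), (8, 89), (10, 14), (12, 12)] -> pick v4 -> 70
v14: WRITE a=68  (a history now [(1, 19), (2, 82), (3, 61), (5, 76), (9, 72), (11, 63), (13, 9), (14, 68)])
v15: WRITE b=5  (b history now [(4, 70), (6, 72), (7, 91), (8, 89), (10, 14), (12, 12), (15, 5)])
READ a @v4: history=[(1, 19), (2, 82), (3, 61), (5, 76), (9, 72), (11, 63), (13, 9), (14, 68)] -> pick v3 -> 61
v16: WRITE b=59  (b history now [(4, 70), (6, 72), (7, 91), (8, 89), (10, 14), (12, 12), (15, 5), (16, 59)])
v17: WRITE a=30  (a history now [(1, 19), (2, 82), (3, 61), (5, 76), (9, 72), (11, 63), (13, 9), (14, 68), (17, 30)])
v18: WRITE a=55  (a history now [(1, 19), (2, 82), (3, 61), (5, 76), (9, 72), (11, 63), (13, 9), (14, 68), (17, 30), (18, 55)])
READ a @v5: history=[(1, 19), (2, 82), (3, 61), (5, 76), (9, 72), (11, 63), (13, 9), (14, 68), (17, 30), (18, 55)] -> pick v5 -> 76
v19: WRITE a=91  (a history now [(1, 19), (2, 82), (3, 61), (5, 76), (9, 72), (11, 63), (13, 9), (14, 68), (17, 30), (18, 55), (19, 91)])

Answer: 82
61
NONE
76
82
14
76
63
70
61
76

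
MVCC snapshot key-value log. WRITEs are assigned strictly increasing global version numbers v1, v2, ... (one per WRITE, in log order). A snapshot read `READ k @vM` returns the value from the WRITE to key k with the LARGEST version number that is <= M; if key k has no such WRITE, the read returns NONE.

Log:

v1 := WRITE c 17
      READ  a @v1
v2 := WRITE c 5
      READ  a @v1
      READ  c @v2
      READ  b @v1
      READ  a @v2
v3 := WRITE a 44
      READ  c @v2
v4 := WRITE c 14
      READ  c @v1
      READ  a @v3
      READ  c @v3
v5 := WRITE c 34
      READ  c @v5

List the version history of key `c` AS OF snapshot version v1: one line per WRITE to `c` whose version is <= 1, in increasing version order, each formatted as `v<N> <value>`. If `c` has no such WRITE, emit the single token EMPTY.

Answer: v1 17

Derivation:
Scan writes for key=c with version <= 1:
  v1 WRITE c 17 -> keep
  v2 WRITE c 5 -> drop (> snap)
  v3 WRITE a 44 -> skip
  v4 WRITE c 14 -> drop (> snap)
  v5 WRITE c 34 -> drop (> snap)
Collected: [(1, 17)]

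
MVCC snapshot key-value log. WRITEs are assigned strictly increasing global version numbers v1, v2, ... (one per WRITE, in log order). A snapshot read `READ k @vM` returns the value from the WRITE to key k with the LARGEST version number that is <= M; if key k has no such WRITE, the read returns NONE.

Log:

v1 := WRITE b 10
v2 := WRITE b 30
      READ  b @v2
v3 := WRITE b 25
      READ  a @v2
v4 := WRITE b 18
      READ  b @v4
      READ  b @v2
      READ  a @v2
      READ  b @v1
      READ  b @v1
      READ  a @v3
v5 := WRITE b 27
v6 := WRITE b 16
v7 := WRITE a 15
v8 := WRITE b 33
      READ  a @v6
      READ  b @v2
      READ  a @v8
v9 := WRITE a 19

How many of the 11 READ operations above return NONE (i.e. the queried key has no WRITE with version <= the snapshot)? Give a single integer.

Answer: 4

Derivation:
v1: WRITE b=10  (b history now [(1, 10)])
v2: WRITE b=30  (b history now [(1, 10), (2, 30)])
READ b @v2: history=[(1, 10), (2, 30)] -> pick v2 -> 30
v3: WRITE b=25  (b history now [(1, 10), (2, 30), (3, 25)])
READ a @v2: history=[] -> no version <= 2 -> NONE
v4: WRITE b=18  (b history now [(1, 10), (2, 30), (3, 25), (4, 18)])
READ b @v4: history=[(1, 10), (2, 30), (3, 25), (4, 18)] -> pick v4 -> 18
READ b @v2: history=[(1, 10), (2, 30), (3, 25), (4, 18)] -> pick v2 -> 30
READ a @v2: history=[] -> no version <= 2 -> NONE
READ b @v1: history=[(1, 10), (2, 30), (3, 25), (4, 18)] -> pick v1 -> 10
READ b @v1: history=[(1, 10), (2, 30), (3, 25), (4, 18)] -> pick v1 -> 10
READ a @v3: history=[] -> no version <= 3 -> NONE
v5: WRITE b=27  (b history now [(1, 10), (2, 30), (3, 25), (4, 18), (5, 27)])
v6: WRITE b=16  (b history now [(1, 10), (2, 30), (3, 25), (4, 18), (5, 27), (6, 16)])
v7: WRITE a=15  (a history now [(7, 15)])
v8: WRITE b=33  (b history now [(1, 10), (2, 30), (3, 25), (4, 18), (5, 27), (6, 16), (8, 33)])
READ a @v6: history=[(7, 15)] -> no version <= 6 -> NONE
READ b @v2: history=[(1, 10), (2, 30), (3, 25), (4, 18), (5, 27), (6, 16), (8, 33)] -> pick v2 -> 30
READ a @v8: history=[(7, 15)] -> pick v7 -> 15
v9: WRITE a=19  (a history now [(7, 15), (9, 19)])
Read results in order: ['30', 'NONE', '18', '30', 'NONE', '10', '10', 'NONE', 'NONE', '30', '15']
NONE count = 4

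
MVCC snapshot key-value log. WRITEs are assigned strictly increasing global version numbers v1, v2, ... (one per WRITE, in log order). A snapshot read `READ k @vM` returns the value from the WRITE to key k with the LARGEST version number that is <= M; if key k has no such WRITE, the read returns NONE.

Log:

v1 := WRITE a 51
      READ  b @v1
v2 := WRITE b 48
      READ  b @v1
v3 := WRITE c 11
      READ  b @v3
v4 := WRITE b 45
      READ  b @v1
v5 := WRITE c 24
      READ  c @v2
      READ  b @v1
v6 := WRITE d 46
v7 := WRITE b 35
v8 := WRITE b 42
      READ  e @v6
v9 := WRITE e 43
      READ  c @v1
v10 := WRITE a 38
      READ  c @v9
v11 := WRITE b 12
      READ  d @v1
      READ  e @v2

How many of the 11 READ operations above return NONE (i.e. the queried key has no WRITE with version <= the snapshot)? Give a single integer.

Answer: 9

Derivation:
v1: WRITE a=51  (a history now [(1, 51)])
READ b @v1: history=[] -> no version <= 1 -> NONE
v2: WRITE b=48  (b history now [(2, 48)])
READ b @v1: history=[(2, 48)] -> no version <= 1 -> NONE
v3: WRITE c=11  (c history now [(3, 11)])
READ b @v3: history=[(2, 48)] -> pick v2 -> 48
v4: WRITE b=45  (b history now [(2, 48), (4, 45)])
READ b @v1: history=[(2, 48), (4, 45)] -> no version <= 1 -> NONE
v5: WRITE c=24  (c history now [(3, 11), (5, 24)])
READ c @v2: history=[(3, 11), (5, 24)] -> no version <= 2 -> NONE
READ b @v1: history=[(2, 48), (4, 45)] -> no version <= 1 -> NONE
v6: WRITE d=46  (d history now [(6, 46)])
v7: WRITE b=35  (b history now [(2, 48), (4, 45), (7, 35)])
v8: WRITE b=42  (b history now [(2, 48), (4, 45), (7, 35), (8, 42)])
READ e @v6: history=[] -> no version <= 6 -> NONE
v9: WRITE e=43  (e history now [(9, 43)])
READ c @v1: history=[(3, 11), (5, 24)] -> no version <= 1 -> NONE
v10: WRITE a=38  (a history now [(1, 51), (10, 38)])
READ c @v9: history=[(3, 11), (5, 24)] -> pick v5 -> 24
v11: WRITE b=12  (b history now [(2, 48), (4, 45), (7, 35), (8, 42), (11, 12)])
READ d @v1: history=[(6, 46)] -> no version <= 1 -> NONE
READ e @v2: history=[(9, 43)] -> no version <= 2 -> NONE
Read results in order: ['NONE', 'NONE', '48', 'NONE', 'NONE', 'NONE', 'NONE', 'NONE', '24', 'NONE', 'NONE']
NONE count = 9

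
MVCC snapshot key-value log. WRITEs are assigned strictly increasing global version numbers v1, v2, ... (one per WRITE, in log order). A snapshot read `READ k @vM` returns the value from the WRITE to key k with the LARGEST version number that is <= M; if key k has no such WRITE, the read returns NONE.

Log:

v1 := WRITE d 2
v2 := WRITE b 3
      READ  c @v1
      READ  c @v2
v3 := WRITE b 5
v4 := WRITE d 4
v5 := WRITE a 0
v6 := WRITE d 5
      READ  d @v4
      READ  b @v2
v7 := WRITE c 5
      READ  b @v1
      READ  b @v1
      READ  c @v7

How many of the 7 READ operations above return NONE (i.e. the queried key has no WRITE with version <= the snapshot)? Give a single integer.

v1: WRITE d=2  (d history now [(1, 2)])
v2: WRITE b=3  (b history now [(2, 3)])
READ c @v1: history=[] -> no version <= 1 -> NONE
READ c @v2: history=[] -> no version <= 2 -> NONE
v3: WRITE b=5  (b history now [(2, 3), (3, 5)])
v4: WRITE d=4  (d history now [(1, 2), (4, 4)])
v5: WRITE a=0  (a history now [(5, 0)])
v6: WRITE d=5  (d history now [(1, 2), (4, 4), (6, 5)])
READ d @v4: history=[(1, 2), (4, 4), (6, 5)] -> pick v4 -> 4
READ b @v2: history=[(2, 3), (3, 5)] -> pick v2 -> 3
v7: WRITE c=5  (c history now [(7, 5)])
READ b @v1: history=[(2, 3), (3, 5)] -> no version <= 1 -> NONE
READ b @v1: history=[(2, 3), (3, 5)] -> no version <= 1 -> NONE
READ c @v7: history=[(7, 5)] -> pick v7 -> 5
Read results in order: ['NONE', 'NONE', '4', '3', 'NONE', 'NONE', '5']
NONE count = 4

Answer: 4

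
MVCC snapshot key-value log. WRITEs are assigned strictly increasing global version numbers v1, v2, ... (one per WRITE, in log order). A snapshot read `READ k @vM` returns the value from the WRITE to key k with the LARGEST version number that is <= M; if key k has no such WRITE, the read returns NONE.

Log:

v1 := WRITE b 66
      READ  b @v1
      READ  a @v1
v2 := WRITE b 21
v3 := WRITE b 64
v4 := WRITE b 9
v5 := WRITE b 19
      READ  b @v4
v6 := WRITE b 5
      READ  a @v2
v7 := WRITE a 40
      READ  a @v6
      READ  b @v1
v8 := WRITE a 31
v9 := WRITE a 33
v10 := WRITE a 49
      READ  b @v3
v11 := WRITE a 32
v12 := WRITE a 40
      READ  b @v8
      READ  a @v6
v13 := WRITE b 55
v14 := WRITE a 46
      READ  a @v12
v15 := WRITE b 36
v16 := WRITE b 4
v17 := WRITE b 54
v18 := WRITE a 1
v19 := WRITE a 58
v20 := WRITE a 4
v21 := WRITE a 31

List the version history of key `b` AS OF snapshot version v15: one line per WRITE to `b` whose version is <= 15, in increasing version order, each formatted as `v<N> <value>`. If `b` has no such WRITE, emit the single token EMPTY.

Scan writes for key=b with version <= 15:
  v1 WRITE b 66 -> keep
  v2 WRITE b 21 -> keep
  v3 WRITE b 64 -> keep
  v4 WRITE b 9 -> keep
  v5 WRITE b 19 -> keep
  v6 WRITE b 5 -> keep
  v7 WRITE a 40 -> skip
  v8 WRITE a 31 -> skip
  v9 WRITE a 33 -> skip
  v10 WRITE a 49 -> skip
  v11 WRITE a 32 -> skip
  v12 WRITE a 40 -> skip
  v13 WRITE b 55 -> keep
  v14 WRITE a 46 -> skip
  v15 WRITE b 36 -> keep
  v16 WRITE b 4 -> drop (> snap)
  v17 WRITE b 54 -> drop (> snap)
  v18 WRITE a 1 -> skip
  v19 WRITE a 58 -> skip
  v20 WRITE a 4 -> skip
  v21 WRITE a 31 -> skip
Collected: [(1, 66), (2, 21), (3, 64), (4, 9), (5, 19), (6, 5), (13, 55), (15, 36)]

Answer: v1 66
v2 21
v3 64
v4 9
v5 19
v6 5
v13 55
v15 36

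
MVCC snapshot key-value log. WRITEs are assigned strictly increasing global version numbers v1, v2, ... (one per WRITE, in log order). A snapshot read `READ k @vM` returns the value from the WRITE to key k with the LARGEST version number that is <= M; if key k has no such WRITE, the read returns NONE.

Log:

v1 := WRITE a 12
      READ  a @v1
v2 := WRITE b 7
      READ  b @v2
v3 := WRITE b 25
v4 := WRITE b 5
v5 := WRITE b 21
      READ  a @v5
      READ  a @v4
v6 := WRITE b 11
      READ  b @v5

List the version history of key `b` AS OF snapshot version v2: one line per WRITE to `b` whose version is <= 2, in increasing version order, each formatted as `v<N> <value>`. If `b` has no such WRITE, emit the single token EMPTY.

Answer: v2 7

Derivation:
Scan writes for key=b with version <= 2:
  v1 WRITE a 12 -> skip
  v2 WRITE b 7 -> keep
  v3 WRITE b 25 -> drop (> snap)
  v4 WRITE b 5 -> drop (> snap)
  v5 WRITE b 21 -> drop (> snap)
  v6 WRITE b 11 -> drop (> snap)
Collected: [(2, 7)]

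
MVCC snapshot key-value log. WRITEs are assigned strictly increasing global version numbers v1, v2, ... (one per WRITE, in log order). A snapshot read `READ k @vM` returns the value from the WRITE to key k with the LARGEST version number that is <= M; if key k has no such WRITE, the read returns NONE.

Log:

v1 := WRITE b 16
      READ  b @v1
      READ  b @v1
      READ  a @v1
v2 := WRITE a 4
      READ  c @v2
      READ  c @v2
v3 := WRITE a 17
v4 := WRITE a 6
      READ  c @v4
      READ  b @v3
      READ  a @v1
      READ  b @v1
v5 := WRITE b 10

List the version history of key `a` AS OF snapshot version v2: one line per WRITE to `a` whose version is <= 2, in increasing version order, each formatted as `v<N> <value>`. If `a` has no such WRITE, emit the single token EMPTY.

Scan writes for key=a with version <= 2:
  v1 WRITE b 16 -> skip
  v2 WRITE a 4 -> keep
  v3 WRITE a 17 -> drop (> snap)
  v4 WRITE a 6 -> drop (> snap)
  v5 WRITE b 10 -> skip
Collected: [(2, 4)]

Answer: v2 4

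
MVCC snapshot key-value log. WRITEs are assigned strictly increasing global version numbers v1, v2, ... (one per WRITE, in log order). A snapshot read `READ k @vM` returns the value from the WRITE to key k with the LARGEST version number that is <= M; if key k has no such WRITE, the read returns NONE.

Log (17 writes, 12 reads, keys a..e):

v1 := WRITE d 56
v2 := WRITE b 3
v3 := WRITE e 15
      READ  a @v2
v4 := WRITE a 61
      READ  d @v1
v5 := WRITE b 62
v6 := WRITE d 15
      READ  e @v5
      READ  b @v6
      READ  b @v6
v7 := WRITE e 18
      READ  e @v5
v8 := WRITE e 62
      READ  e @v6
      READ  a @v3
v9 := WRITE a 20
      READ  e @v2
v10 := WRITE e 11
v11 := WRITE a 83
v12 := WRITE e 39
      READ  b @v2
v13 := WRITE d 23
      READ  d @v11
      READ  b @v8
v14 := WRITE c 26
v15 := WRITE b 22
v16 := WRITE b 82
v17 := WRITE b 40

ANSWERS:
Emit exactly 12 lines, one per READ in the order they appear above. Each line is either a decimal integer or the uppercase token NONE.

Answer: NONE
56
15
62
62
15
15
NONE
NONE
3
15
62

Derivation:
v1: WRITE d=56  (d history now [(1, 56)])
v2: WRITE b=3  (b history now [(2, 3)])
v3: WRITE e=15  (e history now [(3, 15)])
READ a @v2: history=[] -> no version <= 2 -> NONE
v4: WRITE a=61  (a history now [(4, 61)])
READ d @v1: history=[(1, 56)] -> pick v1 -> 56
v5: WRITE b=62  (b history now [(2, 3), (5, 62)])
v6: WRITE d=15  (d history now [(1, 56), (6, 15)])
READ e @v5: history=[(3, 15)] -> pick v3 -> 15
READ b @v6: history=[(2, 3), (5, 62)] -> pick v5 -> 62
READ b @v6: history=[(2, 3), (5, 62)] -> pick v5 -> 62
v7: WRITE e=18  (e history now [(3, 15), (7, 18)])
READ e @v5: history=[(3, 15), (7, 18)] -> pick v3 -> 15
v8: WRITE e=62  (e history now [(3, 15), (7, 18), (8, 62)])
READ e @v6: history=[(3, 15), (7, 18), (8, 62)] -> pick v3 -> 15
READ a @v3: history=[(4, 61)] -> no version <= 3 -> NONE
v9: WRITE a=20  (a history now [(4, 61), (9, 20)])
READ e @v2: history=[(3, 15), (7, 18), (8, 62)] -> no version <= 2 -> NONE
v10: WRITE e=11  (e history now [(3, 15), (7, 18), (8, 62), (10, 11)])
v11: WRITE a=83  (a history now [(4, 61), (9, 20), (11, 83)])
v12: WRITE e=39  (e history now [(3, 15), (7, 18), (8, 62), (10, 11), (12, 39)])
READ b @v2: history=[(2, 3), (5, 62)] -> pick v2 -> 3
v13: WRITE d=23  (d history now [(1, 56), (6, 15), (13, 23)])
READ d @v11: history=[(1, 56), (6, 15), (13, 23)] -> pick v6 -> 15
READ b @v8: history=[(2, 3), (5, 62)] -> pick v5 -> 62
v14: WRITE c=26  (c history now [(14, 26)])
v15: WRITE b=22  (b history now [(2, 3), (5, 62), (15, 22)])
v16: WRITE b=82  (b history now [(2, 3), (5, 62), (15, 22), (16, 82)])
v17: WRITE b=40  (b history now [(2, 3), (5, 62), (15, 22), (16, 82), (17, 40)])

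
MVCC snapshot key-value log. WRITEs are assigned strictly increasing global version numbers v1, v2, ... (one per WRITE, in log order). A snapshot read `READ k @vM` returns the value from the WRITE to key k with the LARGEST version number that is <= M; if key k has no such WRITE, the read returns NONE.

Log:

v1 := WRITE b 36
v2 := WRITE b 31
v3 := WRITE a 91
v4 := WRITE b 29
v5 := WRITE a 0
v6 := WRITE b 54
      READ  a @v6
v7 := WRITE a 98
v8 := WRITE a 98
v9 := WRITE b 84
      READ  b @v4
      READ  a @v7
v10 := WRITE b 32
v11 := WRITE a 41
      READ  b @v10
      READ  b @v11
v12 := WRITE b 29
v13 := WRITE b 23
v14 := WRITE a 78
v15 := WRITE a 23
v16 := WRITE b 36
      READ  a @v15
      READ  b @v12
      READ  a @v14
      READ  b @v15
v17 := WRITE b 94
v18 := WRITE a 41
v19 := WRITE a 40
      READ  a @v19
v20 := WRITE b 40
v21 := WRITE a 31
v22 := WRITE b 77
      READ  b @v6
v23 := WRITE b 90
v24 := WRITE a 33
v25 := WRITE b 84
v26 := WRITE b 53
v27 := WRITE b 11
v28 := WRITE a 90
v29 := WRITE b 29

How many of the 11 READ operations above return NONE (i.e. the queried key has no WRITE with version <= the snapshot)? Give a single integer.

v1: WRITE b=36  (b history now [(1, 36)])
v2: WRITE b=31  (b history now [(1, 36), (2, 31)])
v3: WRITE a=91  (a history now [(3, 91)])
v4: WRITE b=29  (b history now [(1, 36), (2, 31), (4, 29)])
v5: WRITE a=0  (a history now [(3, 91), (5, 0)])
v6: WRITE b=54  (b history now [(1, 36), (2, 31), (4, 29), (6, 54)])
READ a @v6: history=[(3, 91), (5, 0)] -> pick v5 -> 0
v7: WRITE a=98  (a history now [(3, 91), (5, 0), (7, 98)])
v8: WRITE a=98  (a history now [(3, 91), (5, 0), (7, 98), (8, 98)])
v9: WRITE b=84  (b history now [(1, 36), (2, 31), (4, 29), (6, 54), (9, 84)])
READ b @v4: history=[(1, 36), (2, 31), (4, 29), (6, 54), (9, 84)] -> pick v4 -> 29
READ a @v7: history=[(3, 91), (5, 0), (7, 98), (8, 98)] -> pick v7 -> 98
v10: WRITE b=32  (b history now [(1, 36), (2, 31), (4, 29), (6, 54), (9, 84), (10, 32)])
v11: WRITE a=41  (a history now [(3, 91), (5, 0), (7, 98), (8, 98), (11, 41)])
READ b @v10: history=[(1, 36), (2, 31), (4, 29), (6, 54), (9, 84), (10, 32)] -> pick v10 -> 32
READ b @v11: history=[(1, 36), (2, 31), (4, 29), (6, 54), (9, 84), (10, 32)] -> pick v10 -> 32
v12: WRITE b=29  (b history now [(1, 36), (2, 31), (4, 29), (6, 54), (9, 84), (10, 32), (12, 29)])
v13: WRITE b=23  (b history now [(1, 36), (2, 31), (4, 29), (6, 54), (9, 84), (10, 32), (12, 29), (13, 23)])
v14: WRITE a=78  (a history now [(3, 91), (5, 0), (7, 98), (8, 98), (11, 41), (14, 78)])
v15: WRITE a=23  (a history now [(3, 91), (5, 0), (7, 98), (8, 98), (11, 41), (14, 78), (15, 23)])
v16: WRITE b=36  (b history now [(1, 36), (2, 31), (4, 29), (6, 54), (9, 84), (10, 32), (12, 29), (13, 23), (16, 36)])
READ a @v15: history=[(3, 91), (5, 0), (7, 98), (8, 98), (11, 41), (14, 78), (15, 23)] -> pick v15 -> 23
READ b @v12: history=[(1, 36), (2, 31), (4, 29), (6, 54), (9, 84), (10, 32), (12, 29), (13, 23), (16, 36)] -> pick v12 -> 29
READ a @v14: history=[(3, 91), (5, 0), (7, 98), (8, 98), (11, 41), (14, 78), (15, 23)] -> pick v14 -> 78
READ b @v15: history=[(1, 36), (2, 31), (4, 29), (6, 54), (9, 84), (10, 32), (12, 29), (13, 23), (16, 36)] -> pick v13 -> 23
v17: WRITE b=94  (b history now [(1, 36), (2, 31), (4, 29), (6, 54), (9, 84), (10, 32), (12, 29), (13, 23), (16, 36), (17, 94)])
v18: WRITE a=41  (a history now [(3, 91), (5, 0), (7, 98), (8, 98), (11, 41), (14, 78), (15, 23), (18, 41)])
v19: WRITE a=40  (a history now [(3, 91), (5, 0), (7, 98), (8, 98), (11, 41), (14, 78), (15, 23), (18, 41), (19, 40)])
READ a @v19: history=[(3, 91), (5, 0), (7, 98), (8, 98), (11, 41), (14, 78), (15, 23), (18, 41), (19, 40)] -> pick v19 -> 40
v20: WRITE b=40  (b history now [(1, 36), (2, 31), (4, 29), (6, 54), (9, 84), (10, 32), (12, 29), (13, 23), (16, 36), (17, 94), (20, 40)])
v21: WRITE a=31  (a history now [(3, 91), (5, 0), (7, 98), (8, 98), (11, 41), (14, 78), (15, 23), (18, 41), (19, 40), (21, 31)])
v22: WRITE b=77  (b history now [(1, 36), (2, 31), (4, 29), (6, 54), (9, 84), (10, 32), (12, 29), (13, 23), (16, 36), (17, 94), (20, 40), (22, 77)])
READ b @v6: history=[(1, 36), (2, 31), (4, 29), (6, 54), (9, 84), (10, 32), (12, 29), (13, 23), (16, 36), (17, 94), (20, 40), (22, 77)] -> pick v6 -> 54
v23: WRITE b=90  (b history now [(1, 36), (2, 31), (4, 29), (6, 54), (9, 84), (10, 32), (12, 29), (13, 23), (16, 36), (17, 94), (20, 40), (22, 77), (23, 90)])
v24: WRITE a=33  (a history now [(3, 91), (5, 0), (7, 98), (8, 98), (11, 41), (14, 78), (15, 23), (18, 41), (19, 40), (21, 31), (24, 33)])
v25: WRITE b=84  (b history now [(1, 36), (2, 31), (4, 29), (6, 54), (9, 84), (10, 32), (12, 29), (13, 23), (16, 36), (17, 94), (20, 40), (22, 77), (23, 90), (25, 84)])
v26: WRITE b=53  (b history now [(1, 36), (2, 31), (4, 29), (6, 54), (9, 84), (10, 32), (12, 29), (13, 23), (16, 36), (17, 94), (20, 40), (22, 77), (23, 90), (25, 84), (26, 53)])
v27: WRITE b=11  (b history now [(1, 36), (2, 31), (4, 29), (6, 54), (9, 84), (10, 32), (12, 29), (13, 23), (16, 36), (17, 94), (20, 40), (22, 77), (23, 90), (25, 84), (26, 53), (27, 11)])
v28: WRITE a=90  (a history now [(3, 91), (5, 0), (7, 98), (8, 98), (11, 41), (14, 78), (15, 23), (18, 41), (19, 40), (21, 31), (24, 33), (28, 90)])
v29: WRITE b=29  (b history now [(1, 36), (2, 31), (4, 29), (6, 54), (9, 84), (10, 32), (12, 29), (13, 23), (16, 36), (17, 94), (20, 40), (22, 77), (23, 90), (25, 84), (26, 53), (27, 11), (29, 29)])
Read results in order: ['0', '29', '98', '32', '32', '23', '29', '78', '23', '40', '54']
NONE count = 0

Answer: 0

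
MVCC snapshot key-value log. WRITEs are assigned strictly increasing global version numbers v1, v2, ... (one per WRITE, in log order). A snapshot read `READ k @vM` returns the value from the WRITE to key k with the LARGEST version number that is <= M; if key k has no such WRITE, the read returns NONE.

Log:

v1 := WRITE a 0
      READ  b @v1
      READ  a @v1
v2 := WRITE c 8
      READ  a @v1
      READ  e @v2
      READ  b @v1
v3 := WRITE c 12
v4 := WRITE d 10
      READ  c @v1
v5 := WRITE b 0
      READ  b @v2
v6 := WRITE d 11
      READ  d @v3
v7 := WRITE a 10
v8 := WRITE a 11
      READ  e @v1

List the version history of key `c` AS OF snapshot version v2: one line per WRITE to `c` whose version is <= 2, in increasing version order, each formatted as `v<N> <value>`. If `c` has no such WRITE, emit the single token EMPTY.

Answer: v2 8

Derivation:
Scan writes for key=c with version <= 2:
  v1 WRITE a 0 -> skip
  v2 WRITE c 8 -> keep
  v3 WRITE c 12 -> drop (> snap)
  v4 WRITE d 10 -> skip
  v5 WRITE b 0 -> skip
  v6 WRITE d 11 -> skip
  v7 WRITE a 10 -> skip
  v8 WRITE a 11 -> skip
Collected: [(2, 8)]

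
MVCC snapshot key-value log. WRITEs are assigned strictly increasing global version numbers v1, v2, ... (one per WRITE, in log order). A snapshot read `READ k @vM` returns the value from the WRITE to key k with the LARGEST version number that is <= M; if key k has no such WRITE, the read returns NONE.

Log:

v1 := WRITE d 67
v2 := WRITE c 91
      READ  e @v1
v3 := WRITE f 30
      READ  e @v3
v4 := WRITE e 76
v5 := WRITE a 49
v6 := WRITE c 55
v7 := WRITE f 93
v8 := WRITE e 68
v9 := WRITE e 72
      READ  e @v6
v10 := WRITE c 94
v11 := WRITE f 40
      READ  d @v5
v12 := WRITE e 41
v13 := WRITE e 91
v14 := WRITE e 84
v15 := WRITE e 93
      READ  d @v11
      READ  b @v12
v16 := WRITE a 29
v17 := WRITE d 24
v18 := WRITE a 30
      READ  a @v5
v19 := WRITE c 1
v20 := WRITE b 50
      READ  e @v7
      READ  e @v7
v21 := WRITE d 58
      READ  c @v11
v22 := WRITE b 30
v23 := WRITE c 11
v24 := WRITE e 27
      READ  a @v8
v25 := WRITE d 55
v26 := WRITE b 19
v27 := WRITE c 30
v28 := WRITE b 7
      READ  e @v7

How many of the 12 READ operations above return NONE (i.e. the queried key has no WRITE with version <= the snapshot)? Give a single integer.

v1: WRITE d=67  (d history now [(1, 67)])
v2: WRITE c=91  (c history now [(2, 91)])
READ e @v1: history=[] -> no version <= 1 -> NONE
v3: WRITE f=30  (f history now [(3, 30)])
READ e @v3: history=[] -> no version <= 3 -> NONE
v4: WRITE e=76  (e history now [(4, 76)])
v5: WRITE a=49  (a history now [(5, 49)])
v6: WRITE c=55  (c history now [(2, 91), (6, 55)])
v7: WRITE f=93  (f history now [(3, 30), (7, 93)])
v8: WRITE e=68  (e history now [(4, 76), (8, 68)])
v9: WRITE e=72  (e history now [(4, 76), (8, 68), (9, 72)])
READ e @v6: history=[(4, 76), (8, 68), (9, 72)] -> pick v4 -> 76
v10: WRITE c=94  (c history now [(2, 91), (6, 55), (10, 94)])
v11: WRITE f=40  (f history now [(3, 30), (7, 93), (11, 40)])
READ d @v5: history=[(1, 67)] -> pick v1 -> 67
v12: WRITE e=41  (e history now [(4, 76), (8, 68), (9, 72), (12, 41)])
v13: WRITE e=91  (e history now [(4, 76), (8, 68), (9, 72), (12, 41), (13, 91)])
v14: WRITE e=84  (e history now [(4, 76), (8, 68), (9, 72), (12, 41), (13, 91), (14, 84)])
v15: WRITE e=93  (e history now [(4, 76), (8, 68), (9, 72), (12, 41), (13, 91), (14, 84), (15, 93)])
READ d @v11: history=[(1, 67)] -> pick v1 -> 67
READ b @v12: history=[] -> no version <= 12 -> NONE
v16: WRITE a=29  (a history now [(5, 49), (16, 29)])
v17: WRITE d=24  (d history now [(1, 67), (17, 24)])
v18: WRITE a=30  (a history now [(5, 49), (16, 29), (18, 30)])
READ a @v5: history=[(5, 49), (16, 29), (18, 30)] -> pick v5 -> 49
v19: WRITE c=1  (c history now [(2, 91), (6, 55), (10, 94), (19, 1)])
v20: WRITE b=50  (b history now [(20, 50)])
READ e @v7: history=[(4, 76), (8, 68), (9, 72), (12, 41), (13, 91), (14, 84), (15, 93)] -> pick v4 -> 76
READ e @v7: history=[(4, 76), (8, 68), (9, 72), (12, 41), (13, 91), (14, 84), (15, 93)] -> pick v4 -> 76
v21: WRITE d=58  (d history now [(1, 67), (17, 24), (21, 58)])
READ c @v11: history=[(2, 91), (6, 55), (10, 94), (19, 1)] -> pick v10 -> 94
v22: WRITE b=30  (b history now [(20, 50), (22, 30)])
v23: WRITE c=11  (c history now [(2, 91), (6, 55), (10, 94), (19, 1), (23, 11)])
v24: WRITE e=27  (e history now [(4, 76), (8, 68), (9, 72), (12, 41), (13, 91), (14, 84), (15, 93), (24, 27)])
READ a @v8: history=[(5, 49), (16, 29), (18, 30)] -> pick v5 -> 49
v25: WRITE d=55  (d history now [(1, 67), (17, 24), (21, 58), (25, 55)])
v26: WRITE b=19  (b history now [(20, 50), (22, 30), (26, 19)])
v27: WRITE c=30  (c history now [(2, 91), (6, 55), (10, 94), (19, 1), (23, 11), (27, 30)])
v28: WRITE b=7  (b history now [(20, 50), (22, 30), (26, 19), (28, 7)])
READ e @v7: history=[(4, 76), (8, 68), (9, 72), (12, 41), (13, 91), (14, 84), (15, 93), (24, 27)] -> pick v4 -> 76
Read results in order: ['NONE', 'NONE', '76', '67', '67', 'NONE', '49', '76', '76', '94', '49', '76']
NONE count = 3

Answer: 3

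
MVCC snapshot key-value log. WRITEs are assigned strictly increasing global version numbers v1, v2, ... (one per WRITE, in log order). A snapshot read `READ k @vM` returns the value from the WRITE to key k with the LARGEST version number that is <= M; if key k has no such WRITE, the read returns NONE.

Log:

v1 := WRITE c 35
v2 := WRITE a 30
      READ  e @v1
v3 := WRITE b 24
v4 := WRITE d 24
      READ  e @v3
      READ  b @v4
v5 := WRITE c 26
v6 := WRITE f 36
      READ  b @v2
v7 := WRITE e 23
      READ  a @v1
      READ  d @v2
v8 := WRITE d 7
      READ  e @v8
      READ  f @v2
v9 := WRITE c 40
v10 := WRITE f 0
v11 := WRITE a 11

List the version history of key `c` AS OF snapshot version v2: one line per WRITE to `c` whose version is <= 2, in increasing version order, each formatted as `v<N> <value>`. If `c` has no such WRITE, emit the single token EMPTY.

Scan writes for key=c with version <= 2:
  v1 WRITE c 35 -> keep
  v2 WRITE a 30 -> skip
  v3 WRITE b 24 -> skip
  v4 WRITE d 24 -> skip
  v5 WRITE c 26 -> drop (> snap)
  v6 WRITE f 36 -> skip
  v7 WRITE e 23 -> skip
  v8 WRITE d 7 -> skip
  v9 WRITE c 40 -> drop (> snap)
  v10 WRITE f 0 -> skip
  v11 WRITE a 11 -> skip
Collected: [(1, 35)]

Answer: v1 35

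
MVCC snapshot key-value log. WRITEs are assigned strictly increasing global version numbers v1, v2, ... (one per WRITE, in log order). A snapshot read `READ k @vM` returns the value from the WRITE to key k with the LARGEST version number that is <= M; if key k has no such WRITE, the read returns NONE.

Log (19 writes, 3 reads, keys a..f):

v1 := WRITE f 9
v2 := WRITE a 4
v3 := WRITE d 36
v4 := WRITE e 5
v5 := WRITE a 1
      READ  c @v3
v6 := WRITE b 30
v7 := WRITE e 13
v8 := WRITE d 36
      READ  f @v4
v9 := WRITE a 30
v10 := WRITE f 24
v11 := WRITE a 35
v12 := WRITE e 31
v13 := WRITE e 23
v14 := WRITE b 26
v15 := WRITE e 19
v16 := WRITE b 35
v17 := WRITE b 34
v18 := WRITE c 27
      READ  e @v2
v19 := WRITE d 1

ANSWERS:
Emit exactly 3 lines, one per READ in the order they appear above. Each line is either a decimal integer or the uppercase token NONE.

v1: WRITE f=9  (f history now [(1, 9)])
v2: WRITE a=4  (a history now [(2, 4)])
v3: WRITE d=36  (d history now [(3, 36)])
v4: WRITE e=5  (e history now [(4, 5)])
v5: WRITE a=1  (a history now [(2, 4), (5, 1)])
READ c @v3: history=[] -> no version <= 3 -> NONE
v6: WRITE b=30  (b history now [(6, 30)])
v7: WRITE e=13  (e history now [(4, 5), (7, 13)])
v8: WRITE d=36  (d history now [(3, 36), (8, 36)])
READ f @v4: history=[(1, 9)] -> pick v1 -> 9
v9: WRITE a=30  (a history now [(2, 4), (5, 1), (9, 30)])
v10: WRITE f=24  (f history now [(1, 9), (10, 24)])
v11: WRITE a=35  (a history now [(2, 4), (5, 1), (9, 30), (11, 35)])
v12: WRITE e=31  (e history now [(4, 5), (7, 13), (12, 31)])
v13: WRITE e=23  (e history now [(4, 5), (7, 13), (12, 31), (13, 23)])
v14: WRITE b=26  (b history now [(6, 30), (14, 26)])
v15: WRITE e=19  (e history now [(4, 5), (7, 13), (12, 31), (13, 23), (15, 19)])
v16: WRITE b=35  (b history now [(6, 30), (14, 26), (16, 35)])
v17: WRITE b=34  (b history now [(6, 30), (14, 26), (16, 35), (17, 34)])
v18: WRITE c=27  (c history now [(18, 27)])
READ e @v2: history=[(4, 5), (7, 13), (12, 31), (13, 23), (15, 19)] -> no version <= 2 -> NONE
v19: WRITE d=1  (d history now [(3, 36), (8, 36), (19, 1)])

Answer: NONE
9
NONE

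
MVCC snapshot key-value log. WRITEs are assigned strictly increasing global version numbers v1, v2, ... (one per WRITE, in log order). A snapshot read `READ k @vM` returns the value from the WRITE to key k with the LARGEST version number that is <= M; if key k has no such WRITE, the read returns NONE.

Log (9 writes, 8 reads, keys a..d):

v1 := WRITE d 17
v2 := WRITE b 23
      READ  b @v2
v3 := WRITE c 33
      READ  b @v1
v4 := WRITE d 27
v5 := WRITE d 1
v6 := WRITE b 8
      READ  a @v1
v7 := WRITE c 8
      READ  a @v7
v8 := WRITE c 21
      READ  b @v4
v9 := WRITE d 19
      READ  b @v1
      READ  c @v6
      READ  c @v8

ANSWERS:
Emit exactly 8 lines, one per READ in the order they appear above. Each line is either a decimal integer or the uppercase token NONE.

Answer: 23
NONE
NONE
NONE
23
NONE
33
21

Derivation:
v1: WRITE d=17  (d history now [(1, 17)])
v2: WRITE b=23  (b history now [(2, 23)])
READ b @v2: history=[(2, 23)] -> pick v2 -> 23
v3: WRITE c=33  (c history now [(3, 33)])
READ b @v1: history=[(2, 23)] -> no version <= 1 -> NONE
v4: WRITE d=27  (d history now [(1, 17), (4, 27)])
v5: WRITE d=1  (d history now [(1, 17), (4, 27), (5, 1)])
v6: WRITE b=8  (b history now [(2, 23), (6, 8)])
READ a @v1: history=[] -> no version <= 1 -> NONE
v7: WRITE c=8  (c history now [(3, 33), (7, 8)])
READ a @v7: history=[] -> no version <= 7 -> NONE
v8: WRITE c=21  (c history now [(3, 33), (7, 8), (8, 21)])
READ b @v4: history=[(2, 23), (6, 8)] -> pick v2 -> 23
v9: WRITE d=19  (d history now [(1, 17), (4, 27), (5, 1), (9, 19)])
READ b @v1: history=[(2, 23), (6, 8)] -> no version <= 1 -> NONE
READ c @v6: history=[(3, 33), (7, 8), (8, 21)] -> pick v3 -> 33
READ c @v8: history=[(3, 33), (7, 8), (8, 21)] -> pick v8 -> 21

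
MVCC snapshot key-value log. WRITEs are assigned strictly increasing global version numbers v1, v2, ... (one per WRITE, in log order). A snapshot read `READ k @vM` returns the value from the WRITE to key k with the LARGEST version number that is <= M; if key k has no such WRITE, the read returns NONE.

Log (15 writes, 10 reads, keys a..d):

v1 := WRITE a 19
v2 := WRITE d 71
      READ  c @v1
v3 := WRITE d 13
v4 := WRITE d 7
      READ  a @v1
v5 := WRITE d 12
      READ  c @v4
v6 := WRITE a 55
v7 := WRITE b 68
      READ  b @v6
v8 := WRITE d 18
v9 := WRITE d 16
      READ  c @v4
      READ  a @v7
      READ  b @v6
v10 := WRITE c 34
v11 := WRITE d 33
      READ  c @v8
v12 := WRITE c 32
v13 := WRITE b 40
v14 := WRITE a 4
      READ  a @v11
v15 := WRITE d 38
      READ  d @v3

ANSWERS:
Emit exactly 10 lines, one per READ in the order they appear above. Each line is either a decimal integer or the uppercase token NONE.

v1: WRITE a=19  (a history now [(1, 19)])
v2: WRITE d=71  (d history now [(2, 71)])
READ c @v1: history=[] -> no version <= 1 -> NONE
v3: WRITE d=13  (d history now [(2, 71), (3, 13)])
v4: WRITE d=7  (d history now [(2, 71), (3, 13), (4, 7)])
READ a @v1: history=[(1, 19)] -> pick v1 -> 19
v5: WRITE d=12  (d history now [(2, 71), (3, 13), (4, 7), (5, 12)])
READ c @v4: history=[] -> no version <= 4 -> NONE
v6: WRITE a=55  (a history now [(1, 19), (6, 55)])
v7: WRITE b=68  (b history now [(7, 68)])
READ b @v6: history=[(7, 68)] -> no version <= 6 -> NONE
v8: WRITE d=18  (d history now [(2, 71), (3, 13), (4, 7), (5, 12), (8, 18)])
v9: WRITE d=16  (d history now [(2, 71), (3, 13), (4, 7), (5, 12), (8, 18), (9, 16)])
READ c @v4: history=[] -> no version <= 4 -> NONE
READ a @v7: history=[(1, 19), (6, 55)] -> pick v6 -> 55
READ b @v6: history=[(7, 68)] -> no version <= 6 -> NONE
v10: WRITE c=34  (c history now [(10, 34)])
v11: WRITE d=33  (d history now [(2, 71), (3, 13), (4, 7), (5, 12), (8, 18), (9, 16), (11, 33)])
READ c @v8: history=[(10, 34)] -> no version <= 8 -> NONE
v12: WRITE c=32  (c history now [(10, 34), (12, 32)])
v13: WRITE b=40  (b history now [(7, 68), (13, 40)])
v14: WRITE a=4  (a history now [(1, 19), (6, 55), (14, 4)])
READ a @v11: history=[(1, 19), (6, 55), (14, 4)] -> pick v6 -> 55
v15: WRITE d=38  (d history now [(2, 71), (3, 13), (4, 7), (5, 12), (8, 18), (9, 16), (11, 33), (15, 38)])
READ d @v3: history=[(2, 71), (3, 13), (4, 7), (5, 12), (8, 18), (9, 16), (11, 33), (15, 38)] -> pick v3 -> 13

Answer: NONE
19
NONE
NONE
NONE
55
NONE
NONE
55
13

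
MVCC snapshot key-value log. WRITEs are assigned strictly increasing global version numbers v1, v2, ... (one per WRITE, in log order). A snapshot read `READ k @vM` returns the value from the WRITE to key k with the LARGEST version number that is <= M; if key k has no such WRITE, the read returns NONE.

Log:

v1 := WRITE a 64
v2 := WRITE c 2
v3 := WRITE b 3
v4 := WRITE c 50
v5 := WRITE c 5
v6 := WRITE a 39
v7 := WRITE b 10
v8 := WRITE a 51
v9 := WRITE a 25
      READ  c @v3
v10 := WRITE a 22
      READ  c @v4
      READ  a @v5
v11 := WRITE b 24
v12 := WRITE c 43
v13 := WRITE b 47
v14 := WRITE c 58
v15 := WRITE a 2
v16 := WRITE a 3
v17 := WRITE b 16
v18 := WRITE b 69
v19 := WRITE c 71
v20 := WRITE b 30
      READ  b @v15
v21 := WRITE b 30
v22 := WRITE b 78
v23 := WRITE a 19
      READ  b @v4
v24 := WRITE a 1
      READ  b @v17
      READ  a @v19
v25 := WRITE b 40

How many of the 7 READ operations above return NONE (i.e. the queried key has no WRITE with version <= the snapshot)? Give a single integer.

v1: WRITE a=64  (a history now [(1, 64)])
v2: WRITE c=2  (c history now [(2, 2)])
v3: WRITE b=3  (b history now [(3, 3)])
v4: WRITE c=50  (c history now [(2, 2), (4, 50)])
v5: WRITE c=5  (c history now [(2, 2), (4, 50), (5, 5)])
v6: WRITE a=39  (a history now [(1, 64), (6, 39)])
v7: WRITE b=10  (b history now [(3, 3), (7, 10)])
v8: WRITE a=51  (a history now [(1, 64), (6, 39), (8, 51)])
v9: WRITE a=25  (a history now [(1, 64), (6, 39), (8, 51), (9, 25)])
READ c @v3: history=[(2, 2), (4, 50), (5, 5)] -> pick v2 -> 2
v10: WRITE a=22  (a history now [(1, 64), (6, 39), (8, 51), (9, 25), (10, 22)])
READ c @v4: history=[(2, 2), (4, 50), (5, 5)] -> pick v4 -> 50
READ a @v5: history=[(1, 64), (6, 39), (8, 51), (9, 25), (10, 22)] -> pick v1 -> 64
v11: WRITE b=24  (b history now [(3, 3), (7, 10), (11, 24)])
v12: WRITE c=43  (c history now [(2, 2), (4, 50), (5, 5), (12, 43)])
v13: WRITE b=47  (b history now [(3, 3), (7, 10), (11, 24), (13, 47)])
v14: WRITE c=58  (c history now [(2, 2), (4, 50), (5, 5), (12, 43), (14, 58)])
v15: WRITE a=2  (a history now [(1, 64), (6, 39), (8, 51), (9, 25), (10, 22), (15, 2)])
v16: WRITE a=3  (a history now [(1, 64), (6, 39), (8, 51), (9, 25), (10, 22), (15, 2), (16, 3)])
v17: WRITE b=16  (b history now [(3, 3), (7, 10), (11, 24), (13, 47), (17, 16)])
v18: WRITE b=69  (b history now [(3, 3), (7, 10), (11, 24), (13, 47), (17, 16), (18, 69)])
v19: WRITE c=71  (c history now [(2, 2), (4, 50), (5, 5), (12, 43), (14, 58), (19, 71)])
v20: WRITE b=30  (b history now [(3, 3), (7, 10), (11, 24), (13, 47), (17, 16), (18, 69), (20, 30)])
READ b @v15: history=[(3, 3), (7, 10), (11, 24), (13, 47), (17, 16), (18, 69), (20, 30)] -> pick v13 -> 47
v21: WRITE b=30  (b history now [(3, 3), (7, 10), (11, 24), (13, 47), (17, 16), (18, 69), (20, 30), (21, 30)])
v22: WRITE b=78  (b history now [(3, 3), (7, 10), (11, 24), (13, 47), (17, 16), (18, 69), (20, 30), (21, 30), (22, 78)])
v23: WRITE a=19  (a history now [(1, 64), (6, 39), (8, 51), (9, 25), (10, 22), (15, 2), (16, 3), (23, 19)])
READ b @v4: history=[(3, 3), (7, 10), (11, 24), (13, 47), (17, 16), (18, 69), (20, 30), (21, 30), (22, 78)] -> pick v3 -> 3
v24: WRITE a=1  (a history now [(1, 64), (6, 39), (8, 51), (9, 25), (10, 22), (15, 2), (16, 3), (23, 19), (24, 1)])
READ b @v17: history=[(3, 3), (7, 10), (11, 24), (13, 47), (17, 16), (18, 69), (20, 30), (21, 30), (22, 78)] -> pick v17 -> 16
READ a @v19: history=[(1, 64), (6, 39), (8, 51), (9, 25), (10, 22), (15, 2), (16, 3), (23, 19), (24, 1)] -> pick v16 -> 3
v25: WRITE b=40  (b history now [(3, 3), (7, 10), (11, 24), (13, 47), (17, 16), (18, 69), (20, 30), (21, 30), (22, 78), (25, 40)])
Read results in order: ['2', '50', '64', '47', '3', '16', '3']
NONE count = 0

Answer: 0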